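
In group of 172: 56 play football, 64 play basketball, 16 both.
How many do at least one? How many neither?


|A∪B| = 56+64-16 = 104
Neither = 172-104 = 68

At least one: 104; Neither: 68


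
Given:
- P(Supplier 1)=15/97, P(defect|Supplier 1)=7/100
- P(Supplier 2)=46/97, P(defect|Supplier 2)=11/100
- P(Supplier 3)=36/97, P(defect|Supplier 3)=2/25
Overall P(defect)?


P(B) = Σ P(B|Aᵢ)×P(Aᵢ)
  7/100×15/97 = 21/1940
  11/100×46/97 = 253/4850
  2/25×36/97 = 72/2425
Sum = 899/9700

P(defect) = 899/9700 ≈ 9.27%


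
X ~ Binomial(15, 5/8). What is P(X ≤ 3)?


P(X ≤ 3) = Σ P(X=i) for i=0..3
P(X=0) = 14348907/35184372088832
P(X=1) = 358722675/35184372088832
P(X=2) = 4185097875/35184372088832
P(X=3) = 30225706875/35184372088832
Sum = 8695969083/8796093022208

P(X ≤ 3) = 8695969083/8796093022208 ≈ 0.10%


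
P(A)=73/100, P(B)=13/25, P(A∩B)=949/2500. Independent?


P(A)×P(B) = 949/2500
P(A∩B) = 949/2500
Equal ✓ → Independent

Yes, independent


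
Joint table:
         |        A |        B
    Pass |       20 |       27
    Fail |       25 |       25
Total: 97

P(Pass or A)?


P(Pass∨A) = P(Pass) + P(A) - P(Pass∧A)
= (47 + 45 - 20)/97 = 72/97

P = 72/97 ≈ 74.23%


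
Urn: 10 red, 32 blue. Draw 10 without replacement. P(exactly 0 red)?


Hypergeometric: C(10,0)×C(32,10)/C(42,10)
= 1×64512240/1471442973 = 1654160/37729307

P(X=0) = 1654160/37729307 ≈ 4.38%


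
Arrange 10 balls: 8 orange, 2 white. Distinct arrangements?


10!/(8!×2!) = 45

45


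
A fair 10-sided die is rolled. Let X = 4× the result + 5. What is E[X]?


E[die] = (1+10)/2 = 11/2
E[X] = 4×11/2 + 5 = 27

E[X] = 27


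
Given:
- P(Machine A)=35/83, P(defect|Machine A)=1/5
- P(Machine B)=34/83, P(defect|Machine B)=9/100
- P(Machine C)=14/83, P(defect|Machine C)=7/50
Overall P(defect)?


P(B) = Σ P(B|Aᵢ)×P(Aᵢ)
  1/5×35/83 = 7/83
  9/100×34/83 = 153/4150
  7/50×14/83 = 49/2075
Sum = 601/4150

P(defect) = 601/4150 ≈ 14.48%


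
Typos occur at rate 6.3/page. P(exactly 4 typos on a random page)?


Poisson(λ=6.3): P(X=4) = e^(-λ)×λ^k/k!
= e^(-6.3) × 6.3^4 / 4!
≈ 0.001836304777 × 1575.2961 / 24 ≈ 0.120530

P(X=4) ≈ 0.120530 ≈ 12.05%


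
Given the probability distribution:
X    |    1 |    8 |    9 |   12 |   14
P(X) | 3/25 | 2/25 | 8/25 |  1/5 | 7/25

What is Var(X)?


E[X] = 249/25
E[X²] = 2871/25
Var(X) = E[X²] - (E[X])² = 2871/25 - 62001/625 = 9774/625

Var(X) = 9774/625 ≈ 15.6384


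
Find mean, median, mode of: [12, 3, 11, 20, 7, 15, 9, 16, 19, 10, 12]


Sorted: [3, 7, 9, 10, 11, 12, 12, 15, 16, 19, 20]
Mean = 134/11
Median = 12
Freq: {12: 2, 3: 1, 11: 1, 20: 1, 7: 1, 15: 1, 9: 1, 16: 1, 19: 1, 10: 1}
Mode: [12]

Mean=134/11, Median=12, Mode=12


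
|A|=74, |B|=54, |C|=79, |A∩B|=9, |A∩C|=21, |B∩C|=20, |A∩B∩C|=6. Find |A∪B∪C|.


|A∪B∪C| = 74+54+79-9-21-20+6 = 163

|A∪B∪C| = 163


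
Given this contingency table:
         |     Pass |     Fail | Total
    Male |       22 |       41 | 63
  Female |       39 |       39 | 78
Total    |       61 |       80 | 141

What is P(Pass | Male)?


P(Pass | Male) = 22/(22+41) = 22/63

P(Pass|Male) = 22/63 ≈ 34.92%


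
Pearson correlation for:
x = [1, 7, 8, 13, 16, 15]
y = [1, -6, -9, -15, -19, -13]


n=6, Σx=60, Σy=-61, Σxy=-807, Σx²=764, Σy²=873
r = (6×(-807) - 60×(-61))/√((6×764 - 60²)(6×873 - (-61)²))
= -1182/√(984×1517) = -1182/√1492728 ≈ -1182/1221.7725 ≈ -0.9674

r ≈ -0.9674


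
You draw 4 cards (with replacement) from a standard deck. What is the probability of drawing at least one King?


P(not a King) = 48/52 = 12/13
P(none in 4 draws) = (12/13)^4 = 20736/28561
P(≥1 King) = 1 - 20736/28561 = 7825/28561

P = 7825/28561 ≈ 27.40%


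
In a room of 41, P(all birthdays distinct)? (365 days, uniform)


P(all different) = Π(365-i)/365 for i=0..40
= (365/365)×(364/365)×...×(325/365)
= 0.096848

P ≈ 0.0968 ≈ 9.68%


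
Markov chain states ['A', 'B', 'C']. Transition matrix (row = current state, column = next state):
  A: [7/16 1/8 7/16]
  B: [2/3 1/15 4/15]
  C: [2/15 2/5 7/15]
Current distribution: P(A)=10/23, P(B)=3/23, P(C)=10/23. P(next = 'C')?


P(next=C) = Σᵢ P(now=i)×P(i→C)
= 10/23×7/16 + 3/23×4/15 + 10/23×7/15
= 35/184 + 4/115 + 14/69 = 1181/2760

P = 1181/2760 ≈ 0.4279


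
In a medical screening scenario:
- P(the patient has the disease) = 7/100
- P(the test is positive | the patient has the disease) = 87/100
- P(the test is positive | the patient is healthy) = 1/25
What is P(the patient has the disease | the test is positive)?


Using Bayes' theorem:
P(A|B) = P(B|A)·P(A) / P(B)

P(the test is positive) = 87/100 × 7/100 + 1/25 × 93/100
= 609/10000 + 93/2500 = 981/10000

P(the patient has the disease|the test is positive) = (609/10000) / (981/10000) = 203/327

P(the patient has the disease|the test is positive) = 203/327 ≈ 62.08%


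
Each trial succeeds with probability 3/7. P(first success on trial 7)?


Geometric: P(X=7) = (1-p)^(k-1)×p = (4/7)^6×3/7 = 12288/823543

P(X=7) = 12288/823543 ≈ 1.49%


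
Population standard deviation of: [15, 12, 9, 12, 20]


Mean = 68/5
  (15-68/5)²=49/25
  (12-68/5)²=64/25
  (9-68/5)²=529/25
  (12-68/5)²=64/25
  (20-68/5)²=1024/25
Σ(x-μ)² = 346/5
σ² = (346/5)/5 = 346/25

σ = √(346/25) ≈ 3.7202


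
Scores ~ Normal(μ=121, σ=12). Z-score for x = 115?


z = (x - μ)/σ = (115 - 121)/12 = -0.5

z = -0.5


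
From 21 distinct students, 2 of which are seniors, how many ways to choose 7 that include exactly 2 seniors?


Choose 2 of the 2 seniors and 5 of the other 19 students:
C(2,2)×C(19,5) = 1×11628 = 11628

11628


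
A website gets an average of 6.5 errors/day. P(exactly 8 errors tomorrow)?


Poisson(λ=6.5): P(X=8) = e^(-λ)×λ^k/k!
= e^(-6.5) × 6.5^8 / 8!
≈ 0.001503439193 × 3186448.12891 / 40320 ≈ 0.118815

P(X=8) ≈ 0.118815 ≈ 11.88%


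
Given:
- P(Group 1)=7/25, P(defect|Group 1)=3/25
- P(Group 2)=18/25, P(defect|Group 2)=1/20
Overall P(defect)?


P(B) = Σ P(B|Aᵢ)×P(Aᵢ)
  3/25×7/25 = 21/625
  1/20×18/25 = 9/250
Sum = 87/1250

P(defect) = 87/1250 ≈ 6.96%


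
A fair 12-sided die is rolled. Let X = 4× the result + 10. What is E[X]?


E[die] = (1+12)/2 = 13/2
E[X] = 4×13/2 + 10 = 36

E[X] = 36


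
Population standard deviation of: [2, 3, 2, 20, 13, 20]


Mean = 60/6 = 10
  (2-10)²=64
  (3-10)²=49
  (2-10)²=64
  (20-10)²=100
  (13-10)²=9
  (20-10)²=100
Σ(x-μ)² = 386
σ² = 386/6 = 193/3

σ = √(193/3) ≈ 8.0208


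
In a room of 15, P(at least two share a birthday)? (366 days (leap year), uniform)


P(all different) = Π(366-i)/366 for i=0..14
= 0.747702
P(match) = 1 - 0.747702 = 0.252298

P ≈ 0.2523 ≈ 25.23%


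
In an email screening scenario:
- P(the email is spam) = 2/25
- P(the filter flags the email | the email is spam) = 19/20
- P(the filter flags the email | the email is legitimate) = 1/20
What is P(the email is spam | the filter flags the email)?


Using Bayes' theorem:
P(A|B) = P(B|A)·P(A) / P(B)

P(the filter flags the email) = 19/20 × 2/25 + 1/20 × 23/25
= 19/250 + 23/500 = 61/500

P(the email is spam|the filter flags the email) = (19/250) / (61/500) = 38/61

P(the email is spam|the filter flags the email) = 38/61 ≈ 62.30%


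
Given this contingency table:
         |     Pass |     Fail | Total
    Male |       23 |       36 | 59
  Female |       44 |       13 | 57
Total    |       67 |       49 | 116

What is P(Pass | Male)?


P(Pass | Male) = 23/(23+36) = 23/59

P(Pass|Male) = 23/59 ≈ 38.98%


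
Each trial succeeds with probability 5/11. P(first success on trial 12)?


Geometric: P(X=12) = (1-p)^(k-1)×p = (6/11)^11×5/11 = 1813985280/3138428376721

P(X=12) = 1813985280/3138428376721 ≈ 0.06%


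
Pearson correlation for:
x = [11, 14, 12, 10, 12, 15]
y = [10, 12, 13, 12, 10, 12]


n=6, Σx=74, Σy=69, Σxy=854, Σx²=930, Σy²=801
r = (6×854 - 74×69)/√((6×930 - 74²)(6×801 - 69²))
= 18/√(104×45) = 18/√4680 ≈ 18/68.4105 ≈ 0.2631

r ≈ 0.2631


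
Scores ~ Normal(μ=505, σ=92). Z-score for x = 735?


z = (x - μ)/σ = (735 - 505)/92 = 2.5

z = 2.5


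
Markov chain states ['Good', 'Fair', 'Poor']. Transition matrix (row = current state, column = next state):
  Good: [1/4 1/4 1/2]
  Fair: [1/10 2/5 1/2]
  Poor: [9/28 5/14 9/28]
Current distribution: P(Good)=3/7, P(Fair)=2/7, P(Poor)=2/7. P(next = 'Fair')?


P(next=Fair) = Σᵢ P(now=i)×P(i→Fair)
= 3/7×1/4 + 2/7×2/5 + 2/7×5/14
= 3/28 + 4/35 + 5/49 = 317/980

P = 317/980 ≈ 0.3235


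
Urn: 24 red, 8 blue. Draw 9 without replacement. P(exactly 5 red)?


Hypergeometric: C(24,5)×C(8,4)/C(32,9)
= 42504×70/28048800 = 12397/116870

P(X=5) = 12397/116870 ≈ 10.61%


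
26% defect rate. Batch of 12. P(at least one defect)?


P(all good) = (37/50)^12 = 6582952005840035281/244140625000000000000
P(≥1 defect) = 237557672994159964719/244140625000000000000

P = 237557672994159964719/244140625000000000000 ≈ 97.30%


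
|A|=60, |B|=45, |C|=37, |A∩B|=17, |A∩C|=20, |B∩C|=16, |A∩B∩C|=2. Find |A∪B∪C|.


|A∪B∪C| = 60+45+37-17-20-16+2 = 91

|A∪B∪C| = 91


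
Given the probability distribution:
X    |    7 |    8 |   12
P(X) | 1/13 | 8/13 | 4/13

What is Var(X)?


E[X] = 119/13
E[X²] = 1137/13
Var(X) = E[X²] - (E[X])² = 1137/13 - 14161/169 = 620/169

Var(X) = 620/169 ≈ 3.6686


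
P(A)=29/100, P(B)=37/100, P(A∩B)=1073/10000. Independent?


P(A)×P(B) = 1073/10000
P(A∩B) = 1073/10000
Equal ✓ → Independent

Yes, independent


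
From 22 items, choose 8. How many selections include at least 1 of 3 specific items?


Complement: C(22,8) - C(19,8) = 319770 - 75582 = 244188

244188


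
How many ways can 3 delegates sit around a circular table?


Circular arrangements of 3 distinct objects: fix one position to break rotational symmetry.
(n-1)! = 2! = 2

2


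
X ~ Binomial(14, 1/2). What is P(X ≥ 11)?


P(X ≥ 11) = Σ P(X=i) for i=11..14
P(X=11) = 91/4096
P(X=12) = 91/16384
P(X=13) = 7/8192
P(X=14) = 1/16384
Sum = 235/8192

P(X ≥ 11) = 235/8192 ≈ 2.87%


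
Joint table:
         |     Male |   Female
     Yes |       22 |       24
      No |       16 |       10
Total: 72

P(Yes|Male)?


P(Yes|Male) = 22/(22+16) = 22/38 = 11/19

P = 11/19 ≈ 57.89%


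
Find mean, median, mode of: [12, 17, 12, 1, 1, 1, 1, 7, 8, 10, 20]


Sorted: [1, 1, 1, 1, 7, 8, 10, 12, 12, 17, 20]
Mean = 90/11
Median = 8
Freq: {12: 2, 17: 1, 1: 4, 7: 1, 8: 1, 10: 1, 20: 1}
Mode: [1]

Mean=90/11, Median=8, Mode=1


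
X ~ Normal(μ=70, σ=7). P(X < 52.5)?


z = (52.5-70)/7 = -2.5
P(Z < -2.5) = 0.0062

P(X < 52.5) ≈ 0.0062


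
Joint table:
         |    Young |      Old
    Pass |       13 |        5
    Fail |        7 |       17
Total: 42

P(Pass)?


P(Pass) = (13+5)/42 = 18/42 = 3/7

P(Pass) = 3/7 ≈ 42.86%


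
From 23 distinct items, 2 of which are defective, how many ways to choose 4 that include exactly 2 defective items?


Choose 2 of the 2 defective items and 2 of the other 21 items:
C(2,2)×C(21,2) = 1×210 = 210

210


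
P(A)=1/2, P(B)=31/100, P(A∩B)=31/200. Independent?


P(A)×P(B) = 31/200
P(A∩B) = 31/200
Equal ✓ → Independent

Yes, independent


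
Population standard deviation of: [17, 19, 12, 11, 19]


Mean = 78/5
  (17-78/5)²=49/25
  (19-78/5)²=289/25
  (12-78/5)²=324/25
  (11-78/5)²=529/25
  (19-78/5)²=289/25
Σ(x-μ)² = 296/5
σ² = (296/5)/5 = 296/25

σ = √(296/25) ≈ 3.4409


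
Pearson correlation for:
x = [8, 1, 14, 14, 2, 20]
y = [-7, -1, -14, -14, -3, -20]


n=6, Σx=59, Σy=-59, Σxy=-855, Σx²=861, Σy²=851
r = (6×(-855) - 59×(-59))/√((6×861 - 59²)(6×851 - (-59)²))
= -1649/√(1685×1625) = -1649/√2738125 ≈ -1649/1654.7281 ≈ -0.9965

r ≈ -0.9965


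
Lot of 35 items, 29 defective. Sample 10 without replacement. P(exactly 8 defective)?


Hypergeometric: C(29,8)×C(6,2)/C(35,10)
= 4292145×15/183579396 = 5175/14756

P(X=8) = 5175/14756 ≈ 35.07%


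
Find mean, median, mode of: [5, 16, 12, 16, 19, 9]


Sorted: [5, 9, 12, 16, 16, 19]
Mean = 77/6
Median = 14
Freq: {5: 1, 16: 2, 12: 1, 19: 1, 9: 1}
Mode: [16]

Mean=77/6, Median=14, Mode=16


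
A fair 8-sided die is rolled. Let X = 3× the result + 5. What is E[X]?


E[die] = (1+8)/2 = 9/2
E[X] = 3×9/2 + 5 = 37/2

E[X] = 37/2


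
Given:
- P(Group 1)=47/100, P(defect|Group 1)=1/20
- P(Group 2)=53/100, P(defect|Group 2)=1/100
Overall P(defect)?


P(B) = Σ P(B|Aᵢ)×P(Aᵢ)
  1/20×47/100 = 47/2000
  1/100×53/100 = 53/10000
Sum = 18/625

P(defect) = 18/625 ≈ 2.88%


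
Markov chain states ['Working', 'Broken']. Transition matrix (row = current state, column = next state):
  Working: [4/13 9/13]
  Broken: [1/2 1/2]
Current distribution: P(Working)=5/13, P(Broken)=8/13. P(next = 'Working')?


P(next=Working) = Σᵢ P(now=i)×P(i→Working)
= 5/13×4/13 + 8/13×1/2
= 20/169 + 4/13 = 72/169

P = 72/169 ≈ 0.4260


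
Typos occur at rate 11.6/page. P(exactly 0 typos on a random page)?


Poisson(λ=11.6): P(X=0) = e^(-λ)×λ^k/k!
= e^(-11.6) × 11.6^0 / 0!
≈ 9.166087736e-06 × 1 / 1 ≈ 0.000009

P(X=0) ≈ 0.000009 ≈ 0.00%


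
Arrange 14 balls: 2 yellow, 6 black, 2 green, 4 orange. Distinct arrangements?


14!/(2!×6!×2!×4!) = 1261260

1261260


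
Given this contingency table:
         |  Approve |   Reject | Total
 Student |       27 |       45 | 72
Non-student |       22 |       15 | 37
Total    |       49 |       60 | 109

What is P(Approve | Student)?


P(Approve | Student) = 27/(27+45) = 27/72 = 3/8

P(Approve|Student) = 3/8 ≈ 37.50%


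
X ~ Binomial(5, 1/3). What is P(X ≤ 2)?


P(X ≤ 2) = Σ P(X=i) for i=0..2
P(X=0) = 32/243
P(X=1) = 80/243
P(X=2) = 80/243
Sum = 64/81

P(X ≤ 2) = 64/81 ≈ 79.01%


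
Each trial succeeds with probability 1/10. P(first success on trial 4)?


Geometric: P(X=4) = (1-p)^(k-1)×p = (9/10)^3×1/10 = 729/10000

P(X=4) = 729/10000 ≈ 7.29%


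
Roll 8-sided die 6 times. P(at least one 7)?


P(no 7)^6 = (7/8)^6 = 117649/262144
P(≥1) = 1 - 117649/262144 = 144495/262144

P = 144495/262144 ≈ 55.12%


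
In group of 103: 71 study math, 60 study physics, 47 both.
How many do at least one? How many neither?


|A∪B| = 71+60-47 = 84
Neither = 103-84 = 19

At least one: 84; Neither: 19


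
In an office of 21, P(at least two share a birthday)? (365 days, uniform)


P(all different) = Π(365-i)/365 for i=0..20
= 0.556312
P(match) = 1 - 0.556312 = 0.443688

P ≈ 0.4437 ≈ 44.37%


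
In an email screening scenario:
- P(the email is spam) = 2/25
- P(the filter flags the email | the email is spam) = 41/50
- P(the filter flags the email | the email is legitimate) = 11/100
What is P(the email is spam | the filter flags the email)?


Using Bayes' theorem:
P(A|B) = P(B|A)·P(A) / P(B)

P(the filter flags the email) = 41/50 × 2/25 + 11/100 × 23/25
= 41/625 + 253/2500 = 417/2500

P(the email is spam|the filter flags the email) = (41/625) / (417/2500) = 164/417

P(the email is spam|the filter flags the email) = 164/417 ≈ 39.33%


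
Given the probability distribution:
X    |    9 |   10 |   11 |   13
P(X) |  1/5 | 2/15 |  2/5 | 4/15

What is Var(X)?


E[X] = 11
E[X²] = 123
Var(X) = E[X²] - (E[X])² = 123 - 121 = 2

Var(X) = 2 ≈ 2.0000


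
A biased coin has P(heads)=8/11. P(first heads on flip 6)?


Geometric: P(X=6) = (1-p)^(k-1)×p = (3/11)^5×8/11 = 1944/1771561

P(X=6) = 1944/1771561 ≈ 0.11%


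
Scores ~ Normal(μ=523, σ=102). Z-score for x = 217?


z = (x - μ)/σ = (217 - 523)/102 = -3.0

z = -3.0


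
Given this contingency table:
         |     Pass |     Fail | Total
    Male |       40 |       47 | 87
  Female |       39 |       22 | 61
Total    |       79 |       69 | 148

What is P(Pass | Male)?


P(Pass | Male) = 40/(40+47) = 40/87

P(Pass|Male) = 40/87 ≈ 45.98%


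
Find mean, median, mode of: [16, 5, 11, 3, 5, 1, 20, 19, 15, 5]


Sorted: [1, 3, 5, 5, 5, 11, 15, 16, 19, 20]
Mean = 100/10 = 10
Median = 8
Freq: {16: 1, 5: 3, 11: 1, 3: 1, 1: 1, 20: 1, 19: 1, 15: 1}
Mode: [5]

Mean=10, Median=8, Mode=5


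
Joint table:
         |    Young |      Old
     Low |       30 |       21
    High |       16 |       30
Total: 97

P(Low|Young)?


P(Low|Young) = 30/(30+16) = 30/46 = 15/23

P = 15/23 ≈ 65.22%


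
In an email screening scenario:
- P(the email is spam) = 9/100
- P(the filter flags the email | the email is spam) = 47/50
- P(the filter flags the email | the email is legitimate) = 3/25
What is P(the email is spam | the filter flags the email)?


Using Bayes' theorem:
P(A|B) = P(B|A)·P(A) / P(B)

P(the filter flags the email) = 47/50 × 9/100 + 3/25 × 91/100
= 423/5000 + 273/2500 = 969/5000

P(the email is spam|the filter flags the email) = (423/5000) / (969/5000) = 141/323

P(the email is spam|the filter flags the email) = 141/323 ≈ 43.65%


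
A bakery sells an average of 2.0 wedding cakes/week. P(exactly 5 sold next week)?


Poisson(λ=2.0): P(X=5) = e^(-λ)×λ^k/k!
= e^(-2.0) × 2.0^5 / 5!
≈ 0.1353352832 × 32 / 120 ≈ 0.036089

P(X=5) ≈ 0.036089 ≈ 3.61%


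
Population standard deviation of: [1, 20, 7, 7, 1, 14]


Mean = 50/6 = 25/3
  (1-25/3)²=484/9
  (20-25/3)²=1225/9
  (7-25/3)²=16/9
  (7-25/3)²=16/9
  (1-25/3)²=484/9
  (14-25/3)²=289/9
Σ(x-μ)² = 838/3
σ² = (838/3)/6 = 419/9

σ = √(419/9) ≈ 6.8232


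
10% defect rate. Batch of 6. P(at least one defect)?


P(all good) = (9/10)^6 = 531441/1000000
P(≥1 defect) = 468559/1000000

P = 468559/1000000 ≈ 46.86%


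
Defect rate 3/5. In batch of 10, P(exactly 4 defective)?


Binomial: P(X=4) = C(10,4)×p^4×(1-p)^6
= 210 × 81/625 × 64/15625 = 217728/1953125

P(X=4) = 217728/1953125 ≈ 11.15%


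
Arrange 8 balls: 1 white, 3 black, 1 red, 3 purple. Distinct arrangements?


8!/(1!×3!×1!×3!) = 1120

1120


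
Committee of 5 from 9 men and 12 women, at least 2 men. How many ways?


Count by #men:
  2M,3W: C(9,2)×C(12,3)=7920
  3M,2W: C(9,3)×C(12,2)=5544
  4M,1W: C(9,4)×C(12,1)=1512
  5M,0W: C(9,5)×C(12,0)=126
Total = 15102

15102


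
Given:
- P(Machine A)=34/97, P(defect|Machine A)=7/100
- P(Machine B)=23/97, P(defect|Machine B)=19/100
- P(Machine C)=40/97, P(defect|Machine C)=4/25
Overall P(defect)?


P(B) = Σ P(B|Aᵢ)×P(Aᵢ)
  7/100×34/97 = 119/4850
  19/100×23/97 = 437/9700
  4/25×40/97 = 32/485
Sum = 263/1940

P(defect) = 263/1940 ≈ 13.56%


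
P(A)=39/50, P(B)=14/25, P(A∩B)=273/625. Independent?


P(A)×P(B) = 273/625
P(A∩B) = 273/625
Equal ✓ → Independent

Yes, independent


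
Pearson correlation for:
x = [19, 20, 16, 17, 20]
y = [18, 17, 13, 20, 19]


n=5, Σx=92, Σy=87, Σxy=1610, Σx²=1706, Σy²=1543
r = (5×1610 - 92×87)/√((5×1706 - 92²)(5×1543 - 87²))
= 46/√(66×146) = 46/√9636 ≈ 46/98.1631 ≈ 0.4686

r ≈ 0.4686


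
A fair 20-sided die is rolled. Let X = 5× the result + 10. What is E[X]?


E[die] = (1+20)/2 = 21/2
E[X] = 5×21/2 + 10 = 125/2

E[X] = 125/2


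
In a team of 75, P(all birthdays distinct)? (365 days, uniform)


P(all different) = Π(365-i)/365 for i=0..74
= (365/365)×(364/365)×...×(291/365)
= 0.000280

P ≈ 0.0003 ≈ 0.03%


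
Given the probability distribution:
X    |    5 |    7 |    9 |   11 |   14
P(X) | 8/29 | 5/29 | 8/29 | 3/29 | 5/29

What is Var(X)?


E[X] = 250/29
E[X²] = 84
Var(X) = E[X²] - (E[X])² = 84 - 62500/841 = 8144/841

Var(X) = 8144/841 ≈ 9.6837


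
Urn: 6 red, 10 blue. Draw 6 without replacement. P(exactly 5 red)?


Hypergeometric: C(6,5)×C(10,1)/C(16,6)
= 6×10/8008 = 15/2002

P(X=5) = 15/2002 ≈ 0.75%


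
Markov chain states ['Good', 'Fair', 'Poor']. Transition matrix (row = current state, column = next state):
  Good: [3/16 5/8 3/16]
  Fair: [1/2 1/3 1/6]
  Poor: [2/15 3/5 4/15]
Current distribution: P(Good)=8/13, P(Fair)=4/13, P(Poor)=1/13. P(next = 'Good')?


P(next=Good) = Σᵢ P(now=i)×P(i→Good)
= 8/13×3/16 + 4/13×1/2 + 1/13×2/15
= 3/26 + 2/13 + 2/195 = 109/390

P = 109/390 ≈ 0.2795


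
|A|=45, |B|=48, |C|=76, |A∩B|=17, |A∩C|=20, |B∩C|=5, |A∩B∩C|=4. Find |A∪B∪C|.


|A∪B∪C| = 45+48+76-17-20-5+4 = 131

|A∪B∪C| = 131


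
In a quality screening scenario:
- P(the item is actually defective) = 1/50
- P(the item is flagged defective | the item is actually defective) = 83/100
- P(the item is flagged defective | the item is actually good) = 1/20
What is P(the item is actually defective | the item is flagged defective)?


Using Bayes' theorem:
P(A|B) = P(B|A)·P(A) / P(B)

P(the item is flagged defective) = 83/100 × 1/50 + 1/20 × 49/50
= 83/5000 + 49/1000 = 41/625

P(the item is actually defective|the item is flagged defective) = (83/5000) / (41/625) = 83/328

P(the item is actually defective|the item is flagged defective) = 83/328 ≈ 25.30%


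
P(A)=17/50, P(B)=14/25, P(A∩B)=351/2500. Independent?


P(A)×P(B) = 119/625
P(A∩B) = 351/2500
Not equal → NOT independent

No, not independent


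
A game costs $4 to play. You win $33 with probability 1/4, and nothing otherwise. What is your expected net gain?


E[gain] = (33-4)×1/4 + (-4)×3/4
= 29/4 - 3 = 17/4

Expected net gain = $17/4 ≈ $4.25


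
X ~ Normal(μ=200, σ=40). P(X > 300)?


z = (300-200)/40 = 2.5
P(X > 300) = 1 - P(Z ≤ 2.5) = 1 - 0.9938 = 0.0062

P(X > 300) ≈ 0.0062


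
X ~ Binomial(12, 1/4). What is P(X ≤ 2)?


P(X ≤ 2) = Σ P(X=i) for i=0..2
P(X=0) = 531441/16777216
P(X=1) = 531441/4194304
P(X=2) = 1948617/8388608
Sum = 6554439/16777216

P(X ≤ 2) = 6554439/16777216 ≈ 39.07%


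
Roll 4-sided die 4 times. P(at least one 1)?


P(no 1)^4 = (3/4)^4 = 81/256
P(≥1) = 1 - 81/256 = 175/256

P = 175/256 ≈ 68.36%


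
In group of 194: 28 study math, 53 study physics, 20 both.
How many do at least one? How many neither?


|A∪B| = 28+53-20 = 61
Neither = 194-61 = 133

At least one: 61; Neither: 133


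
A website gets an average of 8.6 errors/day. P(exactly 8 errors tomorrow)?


Poisson(λ=8.6): P(X=8) = e^(-λ)×λ^k/k!
= e^(-8.6) × 8.6^8 / 8!
≈ 0.0001841057937 × 29921792.7107 / 40320 ≈ 0.136626

P(X=8) ≈ 0.136626 ≈ 13.66%


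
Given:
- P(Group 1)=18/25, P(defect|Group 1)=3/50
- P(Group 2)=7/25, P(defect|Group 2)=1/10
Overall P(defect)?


P(B) = Σ P(B|Aᵢ)×P(Aᵢ)
  3/50×18/25 = 27/625
  1/10×7/25 = 7/250
Sum = 89/1250

P(defect) = 89/1250 ≈ 7.12%


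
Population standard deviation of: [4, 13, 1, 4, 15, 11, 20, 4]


Mean = 72/8 = 9
  (4-9)²=25
  (13-9)²=16
  (1-9)²=64
  (4-9)²=25
  (15-9)²=36
  (11-9)²=4
  (20-9)²=121
  (4-9)²=25
Σ(x-μ)² = 316
σ² = 316/8 = 79/2

σ = √(79/2) ≈ 6.2849


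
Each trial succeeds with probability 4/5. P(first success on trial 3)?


Geometric: P(X=3) = (1-p)^(k-1)×p = (1/5)^2×4/5 = 4/125

P(X=3) = 4/125 ≈ 3.20%


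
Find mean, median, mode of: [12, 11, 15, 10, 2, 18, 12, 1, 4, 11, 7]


Sorted: [1, 2, 4, 7, 10, 11, 11, 12, 12, 15, 18]
Mean = 103/11
Median = 11
Freq: {12: 2, 11: 2, 15: 1, 10: 1, 2: 1, 18: 1, 1: 1, 4: 1, 7: 1}
Mode: [11, 12]

Mean=103/11, Median=11, Mode=[11, 12]


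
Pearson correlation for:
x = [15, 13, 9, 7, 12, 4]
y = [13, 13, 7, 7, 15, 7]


n=6, Σx=60, Σy=62, Σxy=684, Σx²=684, Σy²=710
r = (6×684 - 60×62)/√((6×684 - 60²)(6×710 - 62²))
= 384/√(504×416) = 384/√209664 ≈ 384/457.8908 ≈ 0.8386

r ≈ 0.8386


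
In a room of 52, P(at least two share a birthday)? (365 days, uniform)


P(all different) = Π(365-i)/365 for i=0..51
= 0.021995
P(match) = 1 - 0.021995 = 0.978005

P ≈ 0.9780 ≈ 97.80%


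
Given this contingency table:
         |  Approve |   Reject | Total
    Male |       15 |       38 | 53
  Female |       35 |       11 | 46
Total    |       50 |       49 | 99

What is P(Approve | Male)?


P(Approve | Male) = 15/(15+38) = 15/53

P(Approve|Male) = 15/53 ≈ 28.30%


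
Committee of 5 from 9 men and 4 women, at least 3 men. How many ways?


Count by #men:
  3M,2W: C(9,3)×C(4,2)=504
  4M,1W: C(9,4)×C(4,1)=504
  5M,0W: C(9,5)×C(4,0)=126
Total = 1134

1134


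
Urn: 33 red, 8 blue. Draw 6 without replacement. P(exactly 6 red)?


Hypergeometric: C(33,6)×C(8,0)/C(41,6)
= 1107568×1/4496388 = 276892/1124097

P(X=6) = 276892/1124097 ≈ 24.63%


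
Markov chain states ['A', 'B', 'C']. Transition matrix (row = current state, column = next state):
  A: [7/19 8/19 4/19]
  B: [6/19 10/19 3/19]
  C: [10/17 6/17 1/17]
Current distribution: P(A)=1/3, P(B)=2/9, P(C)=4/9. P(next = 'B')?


P(next=B) = Σᵢ P(now=i)×P(i→B)
= 1/3×8/19 + 2/9×10/19 + 4/9×6/17
= 8/57 + 20/171 + 8/51 = 1204/2907

P = 1204/2907 ≈ 0.4142


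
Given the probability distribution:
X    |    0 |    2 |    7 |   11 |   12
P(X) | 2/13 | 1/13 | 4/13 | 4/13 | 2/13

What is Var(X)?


E[X] = 98/13
E[X²] = 972/13
Var(X) = E[X²] - (E[X])² = 972/13 - 9604/169 = 3032/169

Var(X) = 3032/169 ≈ 17.9408


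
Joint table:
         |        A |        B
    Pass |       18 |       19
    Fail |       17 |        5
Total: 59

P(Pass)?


P(Pass) = (18+19)/59 = 37/59

P(Pass) = 37/59 ≈ 62.71%


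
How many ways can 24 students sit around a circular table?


Circular arrangements of 24 distinct objects: fix one position to break rotational symmetry.
(n-1)! = 23! = 25852016738884976640000

25852016738884976640000


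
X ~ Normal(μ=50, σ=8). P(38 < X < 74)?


z₁=(38-50)/8=-1.5, z₂=(74-50)/8=3.0
P = Φ(3.0) - Φ(-1.5) = 0.998650 - 0.066807 = 0.931843 ≈ 0.9318

P(38 < X < 74) ≈ 0.9318


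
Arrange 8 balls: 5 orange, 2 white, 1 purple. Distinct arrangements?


8!/(5!×2!×1!) = 168

168


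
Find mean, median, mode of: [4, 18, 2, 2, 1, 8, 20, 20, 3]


Sorted: [1, 2, 2, 3, 4, 8, 18, 20, 20]
Mean = 78/9 = 26/3
Median = 4
Freq: {4: 1, 18: 1, 2: 2, 1: 1, 8: 1, 20: 2, 3: 1}
Mode: [2, 20]

Mean=26/3, Median=4, Mode=[2, 20]


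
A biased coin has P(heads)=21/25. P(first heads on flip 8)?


Geometric: P(X=8) = (1-p)^(k-1)×p = (4/25)^7×21/25 = 344064/152587890625

P(X=8) = 344064/152587890625 ≈ 0.00%


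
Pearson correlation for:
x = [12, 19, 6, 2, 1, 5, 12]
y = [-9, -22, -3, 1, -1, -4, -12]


n=7, Σx=57, Σy=-50, Σxy=-707, Σx²=715, Σy²=736
r = (7×(-707) - 57×(-50))/√((7×715 - 57²)(7×736 - (-50)²))
= -2099/√(1756×2652) = -2099/√4656912 ≈ -2099/2157.9880 ≈ -0.9727

r ≈ -0.9727


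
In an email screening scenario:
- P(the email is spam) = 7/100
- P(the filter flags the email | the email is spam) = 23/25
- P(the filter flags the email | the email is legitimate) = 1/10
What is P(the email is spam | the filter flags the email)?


Using Bayes' theorem:
P(A|B) = P(B|A)·P(A) / P(B)

P(the filter flags the email) = 23/25 × 7/100 + 1/10 × 93/100
= 161/2500 + 93/1000 = 787/5000

P(the email is spam|the filter flags the email) = (161/2500) / (787/5000) = 322/787

P(the email is spam|the filter flags the email) = 322/787 ≈ 40.91%


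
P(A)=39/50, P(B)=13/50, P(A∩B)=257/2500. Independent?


P(A)×P(B) = 507/2500
P(A∩B) = 257/2500
Not equal → NOT independent

No, not independent


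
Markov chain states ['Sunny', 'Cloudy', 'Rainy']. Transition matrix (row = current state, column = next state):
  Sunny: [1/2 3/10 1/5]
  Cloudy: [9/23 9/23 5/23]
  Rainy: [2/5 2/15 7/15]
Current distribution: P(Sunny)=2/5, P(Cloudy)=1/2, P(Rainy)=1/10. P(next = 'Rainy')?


P(next=Rainy) = Σᵢ P(now=i)×P(i→Rainy)
= 2/5×1/5 + 1/2×5/23 + 1/10×7/15
= 2/25 + 5/46 + 7/150 = 406/1725

P = 406/1725 ≈ 0.2354


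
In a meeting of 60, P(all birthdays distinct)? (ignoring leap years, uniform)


P(all different) = Π(365-i)/365 for i=0..59
= (365/365)×(364/365)×...×(306/365)
= 0.005877

P ≈ 0.0059 ≈ 0.59%


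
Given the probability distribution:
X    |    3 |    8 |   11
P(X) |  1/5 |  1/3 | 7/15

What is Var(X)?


E[X] = 42/5
E[X²] = 398/5
Var(X) = E[X²] - (E[X])² = 398/5 - 1764/25 = 226/25

Var(X) = 226/25 ≈ 9.0400


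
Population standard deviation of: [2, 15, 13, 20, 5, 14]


Mean = 69/6 = 23/2
  (2-23/2)²=361/4
  (15-23/2)²=49/4
  (13-23/2)²=9/4
  (20-23/2)²=289/4
  (5-23/2)²=169/4
  (14-23/2)²=25/4
Σ(x-μ)² = 451/2
σ² = (451/2)/6 = 451/12

σ = √(451/12) ≈ 6.1305


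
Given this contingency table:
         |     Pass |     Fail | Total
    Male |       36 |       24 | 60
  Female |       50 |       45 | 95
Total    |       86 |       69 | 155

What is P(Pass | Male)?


P(Pass | Male) = 36/(36+24) = 36/60 = 3/5

P(Pass|Male) = 3/5 ≈ 60.00%


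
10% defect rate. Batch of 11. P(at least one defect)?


P(all good) = (9/10)^11 = 31381059609/100000000000
P(≥1 defect) = 68618940391/100000000000

P = 68618940391/100000000000 ≈ 68.62%


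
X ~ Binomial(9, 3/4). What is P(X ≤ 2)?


P(X ≤ 2) = Σ P(X=i) for i=0..2
P(X=0) = 1/262144
P(X=1) = 27/262144
P(X=2) = 81/65536
Sum = 11/8192

P(X ≤ 2) = 11/8192 ≈ 0.13%


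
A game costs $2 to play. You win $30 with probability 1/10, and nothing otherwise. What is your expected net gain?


E[gain] = (30-2)×1/10 + (-2)×9/10
= 14/5 - 9/5 = 1

Expected net gain = $1 ≈ $1.00


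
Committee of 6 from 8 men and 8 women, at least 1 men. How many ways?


Count by #men:
  1M,5W: C(8,1)×C(8,5)=448
  2M,4W: C(8,2)×C(8,4)=1960
  3M,3W: C(8,3)×C(8,3)=3136
  4M,2W: C(8,4)×C(8,2)=1960
  5M,1W: C(8,5)×C(8,1)=448
  6M,0W: C(8,6)×C(8,0)=28
Total = 7980

7980


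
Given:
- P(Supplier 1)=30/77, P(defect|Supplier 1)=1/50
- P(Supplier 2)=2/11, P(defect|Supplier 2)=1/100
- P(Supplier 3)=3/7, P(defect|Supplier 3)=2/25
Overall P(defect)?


P(B) = Σ P(B|Aᵢ)×P(Aᵢ)
  1/50×30/77 = 3/385
  1/100×2/11 = 1/550
  2/25×3/7 = 6/175
Sum = 169/3850

P(defect) = 169/3850 ≈ 4.39%


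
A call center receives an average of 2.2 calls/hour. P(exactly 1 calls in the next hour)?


Poisson(λ=2.2): P(X=1) = e^(-λ)×λ^k/k!
= e^(-2.2) × 2.2^1 / 1!
≈ 0.1108031584 × 2.2 / 1 ≈ 0.243767

P(X=1) ≈ 0.243767 ≈ 24.38%


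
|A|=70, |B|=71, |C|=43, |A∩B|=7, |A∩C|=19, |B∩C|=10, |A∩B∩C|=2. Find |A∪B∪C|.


|A∪B∪C| = 70+71+43-7-19-10+2 = 150

|A∪B∪C| = 150


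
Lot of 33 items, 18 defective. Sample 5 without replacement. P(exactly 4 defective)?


Hypergeometric: C(18,4)×C(15,1)/C(33,5)
= 3060×15/237336 = 3825/19778

P(X=4) = 3825/19778 ≈ 19.34%


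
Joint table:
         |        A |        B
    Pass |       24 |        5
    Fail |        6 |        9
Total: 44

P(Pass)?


P(Pass) = (24+5)/44 = 29/44

P(Pass) = 29/44 ≈ 65.91%


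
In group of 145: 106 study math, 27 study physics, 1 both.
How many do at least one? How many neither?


|A∪B| = 106+27-1 = 132
Neither = 145-132 = 13

At least one: 132; Neither: 13


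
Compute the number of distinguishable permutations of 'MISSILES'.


Letters: 8, freq: {'M': 1, 'I': 2, 'S': 3, 'L': 1, 'E': 1}
8!/(1!×2!×3!×1!×1!) = 40320/12 = 3360

3360


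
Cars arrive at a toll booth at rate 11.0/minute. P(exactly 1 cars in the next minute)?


Poisson(λ=11.0): P(X=1) = e^(-λ)×λ^k/k!
= e^(-11.0) × 11.0^1 / 1!
≈ 1.670170079e-05 × 11 / 1 ≈ 0.000184

P(X=1) ≈ 0.000184 ≈ 0.02%


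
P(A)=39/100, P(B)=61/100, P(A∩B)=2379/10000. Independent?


P(A)×P(B) = 2379/10000
P(A∩B) = 2379/10000
Equal ✓ → Independent

Yes, independent


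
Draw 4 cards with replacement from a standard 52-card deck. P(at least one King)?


P(not a King) = 48/52 = 12/13
P(none in 4 draws) = (12/13)^4 = 20736/28561
P(≥1 King) = 1 - 20736/28561 = 7825/28561

P = 7825/28561 ≈ 27.40%


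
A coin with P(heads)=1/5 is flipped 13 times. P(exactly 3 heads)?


Binomial: P(X=3) = C(13,3)×p^3×(1-p)^10
= 286 × 1/125 × 1048576/9765625 = 299892736/1220703125

P(X=3) = 299892736/1220703125 ≈ 24.57%


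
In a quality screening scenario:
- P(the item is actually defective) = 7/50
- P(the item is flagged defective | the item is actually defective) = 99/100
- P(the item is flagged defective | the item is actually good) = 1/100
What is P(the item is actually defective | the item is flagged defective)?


Using Bayes' theorem:
P(A|B) = P(B|A)·P(A) / P(B)

P(the item is flagged defective) = 99/100 × 7/50 + 1/100 × 43/50
= 693/5000 + 43/5000 = 92/625

P(the item is actually defective|the item is flagged defective) = (693/5000) / (92/625) = 693/736

P(the item is actually defective|the item is flagged defective) = 693/736 ≈ 94.16%


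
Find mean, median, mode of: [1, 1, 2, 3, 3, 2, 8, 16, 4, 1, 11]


Sorted: [1, 1, 1, 2, 2, 3, 3, 4, 8, 11, 16]
Mean = 52/11
Median = 3
Freq: {1: 3, 2: 2, 3: 2, 8: 1, 16: 1, 4: 1, 11: 1}
Mode: [1]

Mean=52/11, Median=3, Mode=1


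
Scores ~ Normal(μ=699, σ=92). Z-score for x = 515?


z = (x - μ)/σ = (515 - 699)/92 = -2.0

z = -2.0


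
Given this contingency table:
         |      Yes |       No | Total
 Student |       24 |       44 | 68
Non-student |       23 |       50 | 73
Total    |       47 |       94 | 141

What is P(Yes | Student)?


P(Yes | Student) = 24/(24+44) = 24/68 = 6/17

P(Yes|Student) = 6/17 ≈ 35.29%


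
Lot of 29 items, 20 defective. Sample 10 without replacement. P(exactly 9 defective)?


Hypergeometric: C(20,9)×C(9,1)/C(29,10)
= 167960×9/20030010 = 3876/51359

P(X=9) = 3876/51359 ≈ 7.55%


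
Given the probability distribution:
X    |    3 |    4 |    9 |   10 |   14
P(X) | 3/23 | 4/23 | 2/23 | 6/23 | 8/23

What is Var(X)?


E[X] = 215/23
E[X²] = 2421/23
Var(X) = E[X²] - (E[X])² = 2421/23 - 46225/529 = 9458/529

Var(X) = 9458/529 ≈ 17.8790


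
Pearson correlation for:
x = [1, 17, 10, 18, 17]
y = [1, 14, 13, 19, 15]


n=5, Σx=63, Σy=62, Σxy=966, Σx²=1003, Σy²=952
r = (5×966 - 63×62)/√((5×1003 - 63²)(5×952 - 62²))
= 924/√(1046×916) = 924/√958136 ≈ 924/978.8442 ≈ 0.9440

r ≈ 0.9440


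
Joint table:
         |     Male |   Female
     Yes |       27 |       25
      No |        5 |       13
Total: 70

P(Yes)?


P(Yes) = (27+25)/70 = 52/70 = 26/35

P(Yes) = 26/35 ≈ 74.29%


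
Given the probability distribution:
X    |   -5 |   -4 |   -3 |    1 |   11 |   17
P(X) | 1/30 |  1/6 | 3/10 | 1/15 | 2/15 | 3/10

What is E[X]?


E[X] = Σ x·P(X=x)
= (-5)×(1/30) + (-4)×(1/6) + (-3)×(3/10) + (1)×(1/15) + (11)×(2/15) + (17)×(3/10)
= 49/10

E[X] = 49/10


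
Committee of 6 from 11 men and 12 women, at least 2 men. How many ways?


Count by #men:
  2M,4W: C(11,2)×C(12,4)=27225
  3M,3W: C(11,3)×C(12,3)=36300
  4M,2W: C(11,4)×C(12,2)=21780
  5M,1W: C(11,5)×C(12,1)=5544
  6M,0W: C(11,6)×C(12,0)=462
Total = 91311

91311


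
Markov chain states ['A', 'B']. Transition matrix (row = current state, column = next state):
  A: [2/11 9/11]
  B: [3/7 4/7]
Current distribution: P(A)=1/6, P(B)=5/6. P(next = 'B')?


P(next=B) = Σᵢ P(now=i)×P(i→B)
= 1/6×9/11 + 5/6×4/7
= 3/22 + 10/21 = 283/462

P = 283/462 ≈ 0.6126


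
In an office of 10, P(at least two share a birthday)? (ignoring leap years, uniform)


P(all different) = Π(365-i)/365 for i=0..9
= 0.883052
P(match) = 1 - 0.883052 = 0.116948

P ≈ 0.1169 ≈ 11.69%


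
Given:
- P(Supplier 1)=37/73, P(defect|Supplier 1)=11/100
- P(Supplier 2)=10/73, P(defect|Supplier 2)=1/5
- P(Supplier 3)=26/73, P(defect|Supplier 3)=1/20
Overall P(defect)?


P(B) = Σ P(B|Aᵢ)×P(Aᵢ)
  11/100×37/73 = 407/7300
  1/5×10/73 = 2/73
  1/20×26/73 = 13/730
Sum = 737/7300

P(defect) = 737/7300 ≈ 10.10%


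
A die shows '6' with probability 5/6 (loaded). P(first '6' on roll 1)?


Geometric: P(X=1) = (1-p)^(k-1)×p = (1/6)^0×5/6 = 5/6

P(X=1) = 5/6 ≈ 83.33%


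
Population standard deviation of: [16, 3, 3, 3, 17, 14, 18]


Mean = 74/7
  (16-74/7)²=1444/49
  (3-74/7)²=2809/49
  (3-74/7)²=2809/49
  (3-74/7)²=2809/49
  (17-74/7)²=2025/49
  (14-74/7)²=576/49
  (18-74/7)²=2704/49
Σ(x-μ)² = 2168/7
σ² = (2168/7)/7 = 2168/49

σ = √(2168/49) ≈ 6.6517


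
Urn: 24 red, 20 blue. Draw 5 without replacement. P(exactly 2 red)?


Hypergeometric: C(24,2)×C(20,3)/C(44,5)
= 276×1140/1086008 = 39330/135751

P(X=2) = 39330/135751 ≈ 28.97%


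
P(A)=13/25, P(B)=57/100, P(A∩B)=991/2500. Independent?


P(A)×P(B) = 741/2500
P(A∩B) = 991/2500
Not equal → NOT independent

No, not independent


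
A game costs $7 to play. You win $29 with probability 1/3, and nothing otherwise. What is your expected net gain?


E[gain] = (29-7)×1/3 + (-7)×2/3
= 22/3 - 14/3 = 8/3

Expected net gain = $8/3 ≈ $2.67


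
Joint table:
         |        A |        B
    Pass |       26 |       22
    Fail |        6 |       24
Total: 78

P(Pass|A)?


P(Pass|A) = 26/(26+6) = 26/32 = 13/16

P = 13/16 ≈ 81.25%


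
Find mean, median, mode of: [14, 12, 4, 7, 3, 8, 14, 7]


Sorted: [3, 4, 7, 7, 8, 12, 14, 14]
Mean = 69/8
Median = 15/2
Freq: {14: 2, 12: 1, 4: 1, 7: 2, 3: 1, 8: 1}
Mode: [7, 14]

Mean=69/8, Median=15/2, Mode=[7, 14]


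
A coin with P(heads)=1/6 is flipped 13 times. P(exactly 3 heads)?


Binomial: P(X=3) = C(13,3)×p^3×(1-p)^10
= 286 × 1/216 × 9765625/60466176 = 1396484375/6530347008

P(X=3) = 1396484375/6530347008 ≈ 21.38%


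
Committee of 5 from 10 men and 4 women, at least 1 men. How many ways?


Count by #men:
  1M,4W: C(10,1)×C(4,4)=10
  2M,3W: C(10,2)×C(4,3)=180
  3M,2W: C(10,3)×C(4,2)=720
  4M,1W: C(10,4)×C(4,1)=840
  5M,0W: C(10,5)×C(4,0)=252
Total = 2002

2002


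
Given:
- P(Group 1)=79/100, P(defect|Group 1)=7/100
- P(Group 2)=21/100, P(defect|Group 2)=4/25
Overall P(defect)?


P(B) = Σ P(B|Aᵢ)×P(Aᵢ)
  7/100×79/100 = 553/10000
  4/25×21/100 = 21/625
Sum = 889/10000

P(defect) = 889/10000 ≈ 8.89%


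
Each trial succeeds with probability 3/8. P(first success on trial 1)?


Geometric: P(X=1) = (1-p)^(k-1)×p = (5/8)^0×3/8 = 3/8

P(X=1) = 3/8 ≈ 37.50%


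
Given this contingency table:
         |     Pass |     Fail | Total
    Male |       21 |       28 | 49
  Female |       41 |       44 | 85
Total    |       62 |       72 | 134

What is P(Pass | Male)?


P(Pass | Male) = 21/(21+28) = 21/49 = 3/7

P(Pass|Male) = 3/7 ≈ 42.86%


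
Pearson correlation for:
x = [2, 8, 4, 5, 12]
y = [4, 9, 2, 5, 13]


n=5, Σx=31, Σy=33, Σxy=269, Σx²=253, Σy²=295
r = (5×269 - 31×33)/√((5×253 - 31²)(5×295 - 33²))
= 322/√(304×386) = 322/√117344 ≈ 322/342.5551 ≈ 0.9400

r ≈ 0.9400


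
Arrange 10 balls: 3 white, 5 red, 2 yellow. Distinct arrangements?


10!/(3!×5!×2!) = 2520

2520


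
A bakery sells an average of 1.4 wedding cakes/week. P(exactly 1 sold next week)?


Poisson(λ=1.4): P(X=1) = e^(-λ)×λ^k/k!
= e^(-1.4) × 1.4^1 / 1!
≈ 0.2465969639 × 1.4 / 1 ≈ 0.345236

P(X=1) ≈ 0.345236 ≈ 34.52%


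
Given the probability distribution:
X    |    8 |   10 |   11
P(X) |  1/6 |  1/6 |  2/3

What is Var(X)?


E[X] = 31/3
E[X²] = 108
Var(X) = E[X²] - (E[X])² = 108 - 961/9 = 11/9

Var(X) = 11/9 ≈ 1.2222


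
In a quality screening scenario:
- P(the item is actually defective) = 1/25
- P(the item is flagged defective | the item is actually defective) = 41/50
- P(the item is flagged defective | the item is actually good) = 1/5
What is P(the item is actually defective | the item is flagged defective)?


Using Bayes' theorem:
P(A|B) = P(B|A)·P(A) / P(B)

P(the item is flagged defective) = 41/50 × 1/25 + 1/5 × 24/25
= 41/1250 + 24/125 = 281/1250

P(the item is actually defective|the item is flagged defective) = (41/1250) / (281/1250) = 41/281

P(the item is actually defective|the item is flagged defective) = 41/281 ≈ 14.59%
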